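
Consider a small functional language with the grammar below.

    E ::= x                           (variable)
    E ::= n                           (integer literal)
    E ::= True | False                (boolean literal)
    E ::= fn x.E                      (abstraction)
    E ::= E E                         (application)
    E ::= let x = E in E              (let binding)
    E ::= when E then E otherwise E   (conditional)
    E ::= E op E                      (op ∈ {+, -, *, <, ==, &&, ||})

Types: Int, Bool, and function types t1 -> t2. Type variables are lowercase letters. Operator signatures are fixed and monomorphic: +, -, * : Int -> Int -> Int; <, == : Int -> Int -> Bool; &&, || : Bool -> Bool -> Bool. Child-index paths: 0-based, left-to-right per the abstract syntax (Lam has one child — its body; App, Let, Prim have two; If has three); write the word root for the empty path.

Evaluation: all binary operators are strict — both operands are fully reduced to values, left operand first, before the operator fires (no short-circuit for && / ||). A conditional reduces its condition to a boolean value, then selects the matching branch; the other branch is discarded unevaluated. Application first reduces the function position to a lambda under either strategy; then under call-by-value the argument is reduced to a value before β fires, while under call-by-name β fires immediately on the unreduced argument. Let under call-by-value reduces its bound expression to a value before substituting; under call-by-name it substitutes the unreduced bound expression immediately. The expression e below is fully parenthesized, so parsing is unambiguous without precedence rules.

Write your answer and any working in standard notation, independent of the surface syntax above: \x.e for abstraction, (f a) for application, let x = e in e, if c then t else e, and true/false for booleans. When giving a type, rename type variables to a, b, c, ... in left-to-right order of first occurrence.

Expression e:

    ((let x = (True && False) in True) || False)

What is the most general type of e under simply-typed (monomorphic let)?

Trace:
  unify Bool ~ Bool
  unify Bool ~ Bool
let x : Bool
  unify Bool ~ Bool
  unify Bool ~ Bool

Answer: Bool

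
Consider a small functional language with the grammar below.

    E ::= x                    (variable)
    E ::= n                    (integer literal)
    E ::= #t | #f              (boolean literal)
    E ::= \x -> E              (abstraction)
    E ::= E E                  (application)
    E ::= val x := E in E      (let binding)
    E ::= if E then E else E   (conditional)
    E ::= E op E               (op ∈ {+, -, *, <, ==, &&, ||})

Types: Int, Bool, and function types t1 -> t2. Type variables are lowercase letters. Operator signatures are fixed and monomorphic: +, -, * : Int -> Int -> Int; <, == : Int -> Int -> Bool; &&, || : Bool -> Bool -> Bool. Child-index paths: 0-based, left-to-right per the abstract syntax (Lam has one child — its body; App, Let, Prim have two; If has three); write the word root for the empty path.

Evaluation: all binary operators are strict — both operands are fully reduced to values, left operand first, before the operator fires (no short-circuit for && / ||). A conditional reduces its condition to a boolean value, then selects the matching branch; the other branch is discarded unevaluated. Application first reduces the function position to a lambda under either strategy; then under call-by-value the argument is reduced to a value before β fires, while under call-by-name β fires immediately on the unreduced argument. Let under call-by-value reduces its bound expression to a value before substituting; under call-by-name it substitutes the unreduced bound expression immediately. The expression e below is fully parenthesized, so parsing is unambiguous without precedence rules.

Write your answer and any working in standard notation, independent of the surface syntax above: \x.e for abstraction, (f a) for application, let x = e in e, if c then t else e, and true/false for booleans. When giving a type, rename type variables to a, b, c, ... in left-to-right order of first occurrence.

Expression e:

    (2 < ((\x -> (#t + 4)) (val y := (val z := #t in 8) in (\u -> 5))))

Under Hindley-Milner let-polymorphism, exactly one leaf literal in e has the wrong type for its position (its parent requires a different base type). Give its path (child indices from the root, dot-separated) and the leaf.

Answer: 1.0.0.0 : true

Derivation:
  unify Int ~ Int
  unify Bool ~ Int
  FAIL: mismatch Bool ~ Int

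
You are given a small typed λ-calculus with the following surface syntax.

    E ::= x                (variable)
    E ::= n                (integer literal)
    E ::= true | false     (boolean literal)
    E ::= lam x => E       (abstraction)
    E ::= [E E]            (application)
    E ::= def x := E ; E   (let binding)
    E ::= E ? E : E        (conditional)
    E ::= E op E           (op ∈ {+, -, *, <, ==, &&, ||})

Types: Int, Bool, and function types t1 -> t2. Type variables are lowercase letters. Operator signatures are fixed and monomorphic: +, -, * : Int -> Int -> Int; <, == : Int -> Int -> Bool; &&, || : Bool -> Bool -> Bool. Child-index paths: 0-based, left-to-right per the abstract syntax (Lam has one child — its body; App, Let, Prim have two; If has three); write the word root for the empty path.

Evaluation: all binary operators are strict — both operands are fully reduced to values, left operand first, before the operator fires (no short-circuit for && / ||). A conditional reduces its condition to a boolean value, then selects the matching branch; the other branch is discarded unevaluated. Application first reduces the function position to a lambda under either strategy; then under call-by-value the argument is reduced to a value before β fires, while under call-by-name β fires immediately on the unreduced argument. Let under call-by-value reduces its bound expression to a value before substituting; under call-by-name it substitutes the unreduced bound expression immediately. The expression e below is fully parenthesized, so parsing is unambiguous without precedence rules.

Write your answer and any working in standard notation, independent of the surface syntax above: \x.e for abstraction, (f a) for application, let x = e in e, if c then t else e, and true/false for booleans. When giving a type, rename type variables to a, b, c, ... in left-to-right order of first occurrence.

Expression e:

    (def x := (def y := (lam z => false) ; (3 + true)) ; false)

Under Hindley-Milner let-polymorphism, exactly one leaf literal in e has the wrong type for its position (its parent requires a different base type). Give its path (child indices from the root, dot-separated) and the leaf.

Answer: 0.1.1 : true

Working:
\z._ : a -> Bool
let y : forall. a -> Bool
  unify Int ~ Int
  unify Bool ~ Int
  FAIL: mismatch Bool ~ Int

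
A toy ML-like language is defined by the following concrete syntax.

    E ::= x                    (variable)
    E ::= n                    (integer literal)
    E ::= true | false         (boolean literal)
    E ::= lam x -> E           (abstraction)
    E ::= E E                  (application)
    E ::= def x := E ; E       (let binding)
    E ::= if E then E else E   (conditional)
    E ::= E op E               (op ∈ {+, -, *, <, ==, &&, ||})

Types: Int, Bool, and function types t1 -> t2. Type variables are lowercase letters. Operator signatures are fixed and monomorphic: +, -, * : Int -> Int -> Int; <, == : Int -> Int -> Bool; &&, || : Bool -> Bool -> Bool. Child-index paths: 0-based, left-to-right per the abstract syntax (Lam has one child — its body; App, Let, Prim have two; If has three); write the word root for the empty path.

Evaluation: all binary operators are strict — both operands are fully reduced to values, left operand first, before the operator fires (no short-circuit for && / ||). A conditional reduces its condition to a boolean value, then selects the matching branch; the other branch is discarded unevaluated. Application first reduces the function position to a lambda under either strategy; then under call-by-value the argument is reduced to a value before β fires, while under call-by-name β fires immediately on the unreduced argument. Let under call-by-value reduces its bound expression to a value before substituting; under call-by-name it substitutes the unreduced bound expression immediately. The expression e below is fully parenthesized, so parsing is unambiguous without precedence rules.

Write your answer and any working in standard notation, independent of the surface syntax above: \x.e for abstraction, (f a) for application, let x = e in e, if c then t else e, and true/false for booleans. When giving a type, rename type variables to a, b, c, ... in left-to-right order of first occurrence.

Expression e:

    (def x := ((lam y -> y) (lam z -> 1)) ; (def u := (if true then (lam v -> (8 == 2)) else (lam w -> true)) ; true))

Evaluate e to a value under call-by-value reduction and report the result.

Trace:
step 0: (let x = ((\y.y) (\z.1)) in (let u = (if true then (\v.(8 == 2)) else (\w.true)) in true))
step 1: [beta@0] (let x = (\z.1) in (let u = (if true then (\v.(8 == 2)) else (\w.true)) in true))
step 2: [let@root] (let u = (if true then (\v.(8 == 2)) else (\w.true)) in true)
step 3: [if@0] (let u = (\v.(8 == 2)) in true)
step 4: [let@root] true

Answer: true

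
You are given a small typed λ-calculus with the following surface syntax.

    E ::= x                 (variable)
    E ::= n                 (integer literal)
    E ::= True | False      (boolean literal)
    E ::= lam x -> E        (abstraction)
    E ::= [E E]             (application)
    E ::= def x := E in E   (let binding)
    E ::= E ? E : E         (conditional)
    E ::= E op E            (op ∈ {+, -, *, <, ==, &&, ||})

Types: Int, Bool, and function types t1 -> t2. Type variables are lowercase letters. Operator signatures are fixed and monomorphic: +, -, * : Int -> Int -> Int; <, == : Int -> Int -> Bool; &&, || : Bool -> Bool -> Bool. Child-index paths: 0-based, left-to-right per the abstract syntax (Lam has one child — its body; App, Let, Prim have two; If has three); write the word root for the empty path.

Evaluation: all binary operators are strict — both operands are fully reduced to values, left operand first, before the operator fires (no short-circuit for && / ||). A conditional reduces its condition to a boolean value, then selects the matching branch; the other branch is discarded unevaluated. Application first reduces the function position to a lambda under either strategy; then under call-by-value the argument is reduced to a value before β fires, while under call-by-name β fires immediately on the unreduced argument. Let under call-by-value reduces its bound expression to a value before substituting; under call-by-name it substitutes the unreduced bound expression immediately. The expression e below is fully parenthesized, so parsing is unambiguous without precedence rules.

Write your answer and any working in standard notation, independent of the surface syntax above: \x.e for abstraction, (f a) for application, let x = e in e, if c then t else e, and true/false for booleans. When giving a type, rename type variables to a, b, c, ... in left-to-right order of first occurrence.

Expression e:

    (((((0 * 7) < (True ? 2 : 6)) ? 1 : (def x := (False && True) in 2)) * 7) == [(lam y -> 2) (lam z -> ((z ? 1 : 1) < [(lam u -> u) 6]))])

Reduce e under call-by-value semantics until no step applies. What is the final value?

Answer: false

Trace:
step 0: (((if ((0 * 7) < (if true then 2 else 6)) then 1 else (let x = (false && true) in 2)) * 7) == ((\y.2) (\z.((if z then 1 else 1) < ((\u.u) 6)))))
step 1: [delta@0.0.0.0] (((if (0 < (if true then 2 else 6)) then 1 else (let x = (false && true) in 2)) * 7) == ((\y.2) (\z.((if z then 1 else 1) < ((\u.u) 6)))))
step 2: [if@0.0.0.1] (((if (0 < 2) then 1 else (let x = (false && true) in 2)) * 7) == ((\y.2) (\z.((if z then 1 else 1) < ((\u.u) 6)))))
step 3: [delta@0.0.0] (((if true then 1 else (let x = (false && true) in 2)) * 7) == ((\y.2) (\z.((if z then 1 else 1) < ((\u.u) 6)))))
step 4: [if@0.0] ((1 * 7) == ((\y.2) (\z.((if z then 1 else 1) < ((\u.u) 6)))))
step 5: [delta@0] (7 == ((\y.2) (\z.((if z then 1 else 1) < ((\u.u) 6)))))
step 6: [beta@1] (7 == 2)
step 7: [delta@root] false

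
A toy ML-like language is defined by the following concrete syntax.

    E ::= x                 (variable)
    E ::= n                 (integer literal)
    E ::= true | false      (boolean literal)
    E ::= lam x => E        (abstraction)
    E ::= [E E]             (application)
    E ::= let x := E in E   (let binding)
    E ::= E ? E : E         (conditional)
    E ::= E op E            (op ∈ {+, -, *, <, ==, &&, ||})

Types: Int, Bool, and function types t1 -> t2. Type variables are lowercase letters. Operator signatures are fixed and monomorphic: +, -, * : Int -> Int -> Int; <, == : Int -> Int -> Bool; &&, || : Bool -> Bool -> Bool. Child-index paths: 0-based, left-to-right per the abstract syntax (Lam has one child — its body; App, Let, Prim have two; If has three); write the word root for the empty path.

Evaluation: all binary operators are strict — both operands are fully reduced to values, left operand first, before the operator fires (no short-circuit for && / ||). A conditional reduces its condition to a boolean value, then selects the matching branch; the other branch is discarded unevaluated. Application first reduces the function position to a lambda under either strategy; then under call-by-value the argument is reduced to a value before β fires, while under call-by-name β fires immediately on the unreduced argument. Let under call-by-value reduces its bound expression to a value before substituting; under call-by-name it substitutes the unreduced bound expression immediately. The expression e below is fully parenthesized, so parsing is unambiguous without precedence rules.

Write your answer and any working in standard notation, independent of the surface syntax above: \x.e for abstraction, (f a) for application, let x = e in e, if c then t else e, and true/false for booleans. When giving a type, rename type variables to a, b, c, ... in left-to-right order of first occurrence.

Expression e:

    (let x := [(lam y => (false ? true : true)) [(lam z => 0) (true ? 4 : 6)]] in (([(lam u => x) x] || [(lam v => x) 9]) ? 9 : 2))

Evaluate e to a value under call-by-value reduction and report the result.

Trace:
step 0: (let x = ((\y.(if false then true else true)) ((\z.0) (if true then 4 else 6))) in (if (((\u.x) x) || ((\v.x) 9)) then 9 else 2))
step 1: [if@0.1.1] (let x = ((\y.(if false then true else true)) ((\z.0) 4)) in (if (((\u.x) x) || ((\v.x) 9)) then 9 else 2))
step 2: [beta@0.1] (let x = ((\y.(if false then true else true)) 0) in (if (((\u.x) x) || ((\v.x) 9)) then 9 else 2))
step 3: [beta@0] (let x = (if false then true else true) in (if (((\u.x) x) || ((\v.x) 9)) then 9 else 2))
step 4: [if@0] (let x = true in (if (((\u.x) x) || ((\v.x) 9)) then 9 else 2))
step 5: [let@root] (if (((\u.true) true) || ((\v.true) 9)) then 9 else 2)
step 6: [beta@0.0] (if (true || ((\v.true) 9)) then 9 else 2)
step 7: [beta@0.1] (if (true || true) then 9 else 2)
step 8: [delta@0] (if true then 9 else 2)
step 9: [if@root] 9

Answer: 9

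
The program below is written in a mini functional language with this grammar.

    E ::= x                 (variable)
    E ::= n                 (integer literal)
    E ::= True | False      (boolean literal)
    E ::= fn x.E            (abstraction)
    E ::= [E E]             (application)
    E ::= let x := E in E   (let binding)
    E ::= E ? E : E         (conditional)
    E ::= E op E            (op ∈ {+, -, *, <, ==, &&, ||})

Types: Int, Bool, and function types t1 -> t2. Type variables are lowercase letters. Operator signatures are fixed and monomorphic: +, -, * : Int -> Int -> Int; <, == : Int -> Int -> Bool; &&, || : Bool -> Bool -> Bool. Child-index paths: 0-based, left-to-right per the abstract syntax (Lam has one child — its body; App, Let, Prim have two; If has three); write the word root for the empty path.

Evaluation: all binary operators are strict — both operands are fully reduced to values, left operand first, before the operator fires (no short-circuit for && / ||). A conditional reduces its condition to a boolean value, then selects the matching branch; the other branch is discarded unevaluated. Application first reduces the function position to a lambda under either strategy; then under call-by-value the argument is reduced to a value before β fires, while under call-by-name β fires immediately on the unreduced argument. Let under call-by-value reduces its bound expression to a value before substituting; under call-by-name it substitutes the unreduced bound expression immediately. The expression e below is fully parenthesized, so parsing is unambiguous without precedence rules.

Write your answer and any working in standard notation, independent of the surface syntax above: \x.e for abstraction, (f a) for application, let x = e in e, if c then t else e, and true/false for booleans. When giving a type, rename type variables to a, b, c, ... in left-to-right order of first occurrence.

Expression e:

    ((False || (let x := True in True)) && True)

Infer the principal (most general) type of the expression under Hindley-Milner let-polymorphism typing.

Working:
  unify Bool ~ Bool
let x : Bool
  unify Bool ~ Bool
  unify Bool ~ Bool
  unify Bool ~ Bool

Answer: Bool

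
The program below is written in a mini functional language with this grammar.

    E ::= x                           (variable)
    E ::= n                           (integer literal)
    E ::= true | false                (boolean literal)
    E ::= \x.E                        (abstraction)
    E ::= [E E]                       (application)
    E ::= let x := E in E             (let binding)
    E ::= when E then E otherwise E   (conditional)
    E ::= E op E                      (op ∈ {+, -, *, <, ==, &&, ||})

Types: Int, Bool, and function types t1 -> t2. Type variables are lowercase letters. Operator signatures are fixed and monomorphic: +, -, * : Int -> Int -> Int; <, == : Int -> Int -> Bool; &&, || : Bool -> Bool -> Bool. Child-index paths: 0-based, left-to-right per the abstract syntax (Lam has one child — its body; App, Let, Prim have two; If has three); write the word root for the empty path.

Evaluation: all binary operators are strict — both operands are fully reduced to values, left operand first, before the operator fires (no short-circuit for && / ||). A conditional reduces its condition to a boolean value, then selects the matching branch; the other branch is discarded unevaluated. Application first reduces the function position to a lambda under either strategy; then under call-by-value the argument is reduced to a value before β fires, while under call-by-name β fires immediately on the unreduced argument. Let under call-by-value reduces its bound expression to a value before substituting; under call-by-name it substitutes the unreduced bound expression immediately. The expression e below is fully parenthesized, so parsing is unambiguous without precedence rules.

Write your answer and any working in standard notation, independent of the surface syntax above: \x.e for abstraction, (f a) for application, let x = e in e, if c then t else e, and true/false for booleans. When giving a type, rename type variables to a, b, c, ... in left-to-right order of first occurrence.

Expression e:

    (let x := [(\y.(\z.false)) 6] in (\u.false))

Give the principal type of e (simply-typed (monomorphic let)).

Working:
\z._ : b -> Bool
\y._ : a -> b -> Bool
  unify a -> b -> Bool ~ Int -> c
  unify a ~ Int
  unify b -> Bool ~ c
_ _ : b -> Bool
let x : b -> Bool
\u._ : d -> Bool

Answer: a -> Bool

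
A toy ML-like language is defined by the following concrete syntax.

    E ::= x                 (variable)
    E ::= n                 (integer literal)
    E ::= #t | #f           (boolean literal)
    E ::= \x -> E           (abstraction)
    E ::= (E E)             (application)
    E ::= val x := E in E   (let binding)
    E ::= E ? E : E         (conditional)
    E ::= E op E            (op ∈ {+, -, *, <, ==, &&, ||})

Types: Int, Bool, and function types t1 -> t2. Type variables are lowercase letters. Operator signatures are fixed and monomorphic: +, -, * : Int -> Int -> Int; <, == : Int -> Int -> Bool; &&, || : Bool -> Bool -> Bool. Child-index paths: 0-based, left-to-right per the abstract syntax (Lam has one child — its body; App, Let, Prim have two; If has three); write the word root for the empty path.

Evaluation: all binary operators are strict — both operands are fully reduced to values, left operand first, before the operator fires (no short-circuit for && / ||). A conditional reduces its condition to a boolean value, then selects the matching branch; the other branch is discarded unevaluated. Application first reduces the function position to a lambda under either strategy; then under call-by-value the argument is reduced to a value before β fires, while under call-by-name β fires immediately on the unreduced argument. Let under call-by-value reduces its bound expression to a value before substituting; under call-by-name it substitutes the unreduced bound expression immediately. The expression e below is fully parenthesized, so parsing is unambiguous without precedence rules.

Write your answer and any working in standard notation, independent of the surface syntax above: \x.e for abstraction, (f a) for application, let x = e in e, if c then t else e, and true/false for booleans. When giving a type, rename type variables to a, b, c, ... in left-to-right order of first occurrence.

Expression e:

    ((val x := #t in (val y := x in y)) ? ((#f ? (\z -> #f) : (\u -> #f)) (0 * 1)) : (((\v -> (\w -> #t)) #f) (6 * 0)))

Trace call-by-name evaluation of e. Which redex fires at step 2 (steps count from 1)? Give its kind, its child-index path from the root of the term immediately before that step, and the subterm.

Working:
step 0: (if (let x = true in (let y = x in y)) then ((if false then (\z.false) else (\u.false)) (0 * 1)) else (((\v.(\w.true)) false) (6 * 0)))
step 1: [let@0] (if (let y = true in y) then ((if false then (\z.false) else (\u.false)) (0 * 1)) else (((\v.(\w.true)) false) (6 * 0)))
step 2: [let@0] (if true then ((if false then (\z.false) else (\u.false)) (0 * 1)) else (((\v.(\w.true)) false) (6 * 0)))

Answer: let at 0 : (let y = true in y)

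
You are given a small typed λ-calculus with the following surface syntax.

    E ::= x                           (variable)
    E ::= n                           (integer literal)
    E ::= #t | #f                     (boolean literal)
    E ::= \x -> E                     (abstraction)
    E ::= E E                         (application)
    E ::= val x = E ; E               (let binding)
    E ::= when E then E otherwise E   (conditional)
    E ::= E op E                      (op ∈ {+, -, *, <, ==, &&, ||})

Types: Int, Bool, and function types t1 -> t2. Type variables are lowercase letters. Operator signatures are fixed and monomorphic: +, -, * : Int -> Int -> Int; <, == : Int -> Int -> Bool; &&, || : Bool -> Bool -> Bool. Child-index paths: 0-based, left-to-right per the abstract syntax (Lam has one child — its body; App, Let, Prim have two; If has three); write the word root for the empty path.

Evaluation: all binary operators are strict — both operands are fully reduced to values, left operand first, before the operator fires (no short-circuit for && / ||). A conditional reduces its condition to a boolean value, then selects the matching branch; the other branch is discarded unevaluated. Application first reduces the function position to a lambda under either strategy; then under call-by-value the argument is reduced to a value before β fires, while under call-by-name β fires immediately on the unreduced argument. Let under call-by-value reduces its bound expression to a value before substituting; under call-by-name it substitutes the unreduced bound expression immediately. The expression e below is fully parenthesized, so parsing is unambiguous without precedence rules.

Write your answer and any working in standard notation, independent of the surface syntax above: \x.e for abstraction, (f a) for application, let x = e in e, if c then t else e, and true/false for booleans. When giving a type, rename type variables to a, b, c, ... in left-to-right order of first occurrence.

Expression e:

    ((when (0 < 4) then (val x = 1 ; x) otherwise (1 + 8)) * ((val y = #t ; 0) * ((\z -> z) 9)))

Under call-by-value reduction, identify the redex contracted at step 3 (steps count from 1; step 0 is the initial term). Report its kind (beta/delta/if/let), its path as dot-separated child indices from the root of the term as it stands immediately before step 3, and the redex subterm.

Working:
step 0: ((if (0 < 4) then (let x = 1 in x) else (1 + 8)) * ((let y = true in 0) * ((\z.z) 9)))
step 1: [delta@0.0] ((if true then (let x = 1 in x) else (1 + 8)) * ((let y = true in 0) * ((\z.z) 9)))
step 2: [if@0] ((let x = 1 in x) * ((let y = true in 0) * ((\z.z) 9)))
step 3: [let@0] (1 * ((let y = true in 0) * ((\z.z) 9)))

Answer: let at 0 : (let x = 1 in x)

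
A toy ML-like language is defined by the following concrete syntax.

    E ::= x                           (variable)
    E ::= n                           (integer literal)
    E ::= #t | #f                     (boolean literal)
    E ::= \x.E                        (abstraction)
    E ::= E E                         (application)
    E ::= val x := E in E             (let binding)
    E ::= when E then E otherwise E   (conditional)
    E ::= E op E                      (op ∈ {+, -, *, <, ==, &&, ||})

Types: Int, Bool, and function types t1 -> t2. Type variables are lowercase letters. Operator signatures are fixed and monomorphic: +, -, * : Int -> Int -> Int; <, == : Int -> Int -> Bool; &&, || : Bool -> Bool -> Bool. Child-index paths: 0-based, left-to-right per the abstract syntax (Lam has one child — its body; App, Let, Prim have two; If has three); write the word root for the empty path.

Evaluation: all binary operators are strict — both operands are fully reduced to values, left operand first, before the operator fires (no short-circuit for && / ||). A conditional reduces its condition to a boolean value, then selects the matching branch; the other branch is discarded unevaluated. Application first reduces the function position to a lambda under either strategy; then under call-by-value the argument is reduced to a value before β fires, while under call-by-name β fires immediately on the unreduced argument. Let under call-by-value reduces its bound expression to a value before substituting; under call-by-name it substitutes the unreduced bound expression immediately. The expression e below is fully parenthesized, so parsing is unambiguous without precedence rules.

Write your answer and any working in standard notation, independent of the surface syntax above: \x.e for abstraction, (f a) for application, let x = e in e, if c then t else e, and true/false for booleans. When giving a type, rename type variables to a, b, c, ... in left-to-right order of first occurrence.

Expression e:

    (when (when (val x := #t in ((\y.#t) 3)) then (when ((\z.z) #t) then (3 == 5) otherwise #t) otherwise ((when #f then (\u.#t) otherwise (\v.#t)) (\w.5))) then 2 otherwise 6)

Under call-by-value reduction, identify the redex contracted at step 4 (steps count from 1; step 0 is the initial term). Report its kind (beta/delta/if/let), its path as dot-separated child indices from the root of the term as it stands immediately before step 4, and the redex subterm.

Working:
step 0: (if (if (let x = true in ((\y.true) 3)) then (if ((\z.z) true) then (3 == 5) else true) else ((if false then (\u.true) else (\v.true)) (\w.5))) then 2 else 6)
step 1: [let@0.0] (if (if ((\y.true) 3) then (if ((\z.z) true) then (3 == 5) else true) else ((if false then (\u.true) else (\v.true)) (\w.5))) then 2 else 6)
step 2: [beta@0.0] (if (if true then (if ((\z.z) true) then (3 == 5) else true) else ((if false then (\u.true) else (\v.true)) (\w.5))) then 2 else 6)
step 3: [if@0] (if (if ((\z.z) true) then (3 == 5) else true) then 2 else 6)
step 4: [beta@0.0] (if (if true then (3 == 5) else true) then 2 else 6)

Answer: beta at 0.0 : ((\z.z) true)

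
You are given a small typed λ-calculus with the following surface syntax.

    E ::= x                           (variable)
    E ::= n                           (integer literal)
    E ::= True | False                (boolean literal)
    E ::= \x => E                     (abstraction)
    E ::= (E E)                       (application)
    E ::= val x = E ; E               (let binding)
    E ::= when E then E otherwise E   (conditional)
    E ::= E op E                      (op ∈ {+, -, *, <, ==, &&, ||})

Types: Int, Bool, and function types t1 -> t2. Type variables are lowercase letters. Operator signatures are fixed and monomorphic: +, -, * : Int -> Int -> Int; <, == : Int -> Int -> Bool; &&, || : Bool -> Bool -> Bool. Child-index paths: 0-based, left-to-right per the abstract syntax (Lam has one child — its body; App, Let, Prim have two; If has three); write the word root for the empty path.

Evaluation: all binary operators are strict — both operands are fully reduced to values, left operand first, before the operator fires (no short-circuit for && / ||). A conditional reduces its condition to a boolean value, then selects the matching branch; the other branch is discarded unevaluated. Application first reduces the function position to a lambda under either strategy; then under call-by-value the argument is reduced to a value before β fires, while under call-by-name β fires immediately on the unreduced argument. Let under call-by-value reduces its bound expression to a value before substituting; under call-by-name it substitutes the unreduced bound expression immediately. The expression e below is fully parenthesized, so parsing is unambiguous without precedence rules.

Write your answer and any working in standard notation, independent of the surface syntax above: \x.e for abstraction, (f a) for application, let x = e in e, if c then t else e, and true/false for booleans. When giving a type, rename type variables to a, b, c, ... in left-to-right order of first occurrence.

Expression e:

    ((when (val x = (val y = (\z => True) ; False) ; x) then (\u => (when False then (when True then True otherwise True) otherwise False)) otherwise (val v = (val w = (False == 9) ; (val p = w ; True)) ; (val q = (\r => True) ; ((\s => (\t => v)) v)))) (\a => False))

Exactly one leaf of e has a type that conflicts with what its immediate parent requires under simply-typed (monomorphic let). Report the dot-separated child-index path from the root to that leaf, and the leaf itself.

Working:
\z._ : a -> Bool
let y : a -> Bool
let x : Bool
x : Bool
  unify Bool ~ Bool
  unify Bool ~ Bool
  unify Bool ~ Bool
  unify Bool ~ Bool
  unify Bool ~ Bool
\u._ : b -> Bool
  unify Bool ~ Int
  FAIL: mismatch Bool ~ Int

Answer: 0.2.0.0.0 : false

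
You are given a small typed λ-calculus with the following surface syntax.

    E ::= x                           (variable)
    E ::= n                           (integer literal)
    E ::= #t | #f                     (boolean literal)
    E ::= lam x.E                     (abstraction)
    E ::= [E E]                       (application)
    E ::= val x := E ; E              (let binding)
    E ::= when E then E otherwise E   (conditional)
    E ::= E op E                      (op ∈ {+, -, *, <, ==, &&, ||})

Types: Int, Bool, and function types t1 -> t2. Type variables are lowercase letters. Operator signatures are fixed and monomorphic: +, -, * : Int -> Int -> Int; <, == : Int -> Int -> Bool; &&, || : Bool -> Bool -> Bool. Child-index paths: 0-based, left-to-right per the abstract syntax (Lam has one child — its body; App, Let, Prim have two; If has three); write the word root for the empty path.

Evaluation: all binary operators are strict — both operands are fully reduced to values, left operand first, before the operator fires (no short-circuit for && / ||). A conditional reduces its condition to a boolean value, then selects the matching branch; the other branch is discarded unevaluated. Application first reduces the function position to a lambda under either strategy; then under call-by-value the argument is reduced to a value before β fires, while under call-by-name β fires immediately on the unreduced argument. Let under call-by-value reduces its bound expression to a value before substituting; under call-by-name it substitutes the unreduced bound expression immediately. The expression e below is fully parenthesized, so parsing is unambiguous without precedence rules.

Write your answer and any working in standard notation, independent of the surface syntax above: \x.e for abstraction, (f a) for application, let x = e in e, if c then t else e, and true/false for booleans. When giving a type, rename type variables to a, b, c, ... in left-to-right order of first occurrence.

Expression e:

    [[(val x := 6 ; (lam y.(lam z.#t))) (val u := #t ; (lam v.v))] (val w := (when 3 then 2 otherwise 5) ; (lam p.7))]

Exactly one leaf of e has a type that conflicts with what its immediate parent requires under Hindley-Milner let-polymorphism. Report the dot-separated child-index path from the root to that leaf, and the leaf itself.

Answer: 1.0.0 : 3

Working:
let x : Int
\z._ : b -> Bool
\y._ : a -> b -> Bool
let u : Bool
v : c
\v._ : c -> c
  unify a -> b -> Bool ~ (c -> c) -> d
  unify a ~ c -> c
  unify b -> Bool ~ d
_ _ : b -> Bool
  unify Int ~ Bool
  FAIL: mismatch Int ~ Bool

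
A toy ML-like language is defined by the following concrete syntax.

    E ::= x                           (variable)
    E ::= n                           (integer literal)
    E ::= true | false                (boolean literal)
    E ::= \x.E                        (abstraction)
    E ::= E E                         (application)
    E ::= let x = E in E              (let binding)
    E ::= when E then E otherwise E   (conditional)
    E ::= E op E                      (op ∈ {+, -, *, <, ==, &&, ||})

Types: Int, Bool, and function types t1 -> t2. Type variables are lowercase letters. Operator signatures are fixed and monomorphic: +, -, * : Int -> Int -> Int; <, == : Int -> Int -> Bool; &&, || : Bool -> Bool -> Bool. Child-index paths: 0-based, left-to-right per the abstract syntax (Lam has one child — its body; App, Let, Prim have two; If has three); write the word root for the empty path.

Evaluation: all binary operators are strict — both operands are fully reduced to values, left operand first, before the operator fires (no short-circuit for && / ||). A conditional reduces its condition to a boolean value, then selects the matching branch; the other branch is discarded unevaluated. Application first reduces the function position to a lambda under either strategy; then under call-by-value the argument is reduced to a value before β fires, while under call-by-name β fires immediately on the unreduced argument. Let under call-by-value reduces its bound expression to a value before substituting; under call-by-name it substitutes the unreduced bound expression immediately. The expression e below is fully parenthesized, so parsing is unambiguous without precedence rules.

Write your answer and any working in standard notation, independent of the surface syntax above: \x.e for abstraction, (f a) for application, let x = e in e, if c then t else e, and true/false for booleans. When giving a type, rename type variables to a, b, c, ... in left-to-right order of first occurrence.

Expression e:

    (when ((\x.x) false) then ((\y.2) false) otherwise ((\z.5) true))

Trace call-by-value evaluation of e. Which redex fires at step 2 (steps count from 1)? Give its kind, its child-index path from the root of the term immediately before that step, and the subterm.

Answer: if at root : (if false then ((\y.2) false) else ((\z.5) true))

Trace:
step 0: (if ((\x.x) false) then ((\y.2) false) else ((\z.5) true))
step 1: [beta@0] (if false then ((\y.2) false) else ((\z.5) true))
step 2: [if@root] ((\z.5) true)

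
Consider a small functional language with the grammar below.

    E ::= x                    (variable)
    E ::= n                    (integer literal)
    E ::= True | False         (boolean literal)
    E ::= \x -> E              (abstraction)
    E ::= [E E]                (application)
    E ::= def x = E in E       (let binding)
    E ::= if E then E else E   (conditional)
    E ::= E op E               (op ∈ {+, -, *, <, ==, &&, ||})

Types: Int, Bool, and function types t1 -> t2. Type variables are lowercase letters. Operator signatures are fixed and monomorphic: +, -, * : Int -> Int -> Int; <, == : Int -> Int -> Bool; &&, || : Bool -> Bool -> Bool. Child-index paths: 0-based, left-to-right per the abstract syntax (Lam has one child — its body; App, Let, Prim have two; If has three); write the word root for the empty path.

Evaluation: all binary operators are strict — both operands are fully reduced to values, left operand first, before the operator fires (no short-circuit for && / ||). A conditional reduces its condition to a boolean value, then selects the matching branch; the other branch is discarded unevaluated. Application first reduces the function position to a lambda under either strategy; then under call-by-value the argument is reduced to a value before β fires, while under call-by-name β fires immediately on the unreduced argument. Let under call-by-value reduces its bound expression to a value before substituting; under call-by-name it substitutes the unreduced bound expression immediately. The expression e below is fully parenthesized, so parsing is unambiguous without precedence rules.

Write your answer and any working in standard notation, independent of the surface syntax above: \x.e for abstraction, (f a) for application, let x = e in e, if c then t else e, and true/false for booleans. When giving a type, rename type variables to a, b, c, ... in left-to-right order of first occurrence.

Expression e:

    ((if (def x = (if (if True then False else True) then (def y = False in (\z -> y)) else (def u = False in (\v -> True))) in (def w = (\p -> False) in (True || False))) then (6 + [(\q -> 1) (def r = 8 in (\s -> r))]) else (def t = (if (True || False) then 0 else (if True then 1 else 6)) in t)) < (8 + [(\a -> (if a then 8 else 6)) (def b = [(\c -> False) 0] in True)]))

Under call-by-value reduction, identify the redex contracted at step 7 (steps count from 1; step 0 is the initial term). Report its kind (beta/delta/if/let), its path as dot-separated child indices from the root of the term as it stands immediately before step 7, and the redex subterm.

Derivation:
step 0: ((if (let x = (if (if true then false else true) then (let y = false in (\z.y)) else (let u = false in (\v.true))) in (let w = (\p.false) in (true || false))) then (6 + ((\q.1) (let r = 8 in (\s.r)))) else (let t = (if (true || false) then 0 else (if true then 1 else 6)) in t)) < (8 + ((\a.(if a then 8 else 6)) (let b = ((\c.false) 0) in true))))
step 1: [if@0.0.0.0] ((if (let x = (if false then (let y = false in (\z.y)) else (let u = false in (\v.true))) in (let w = (\p.false) in (true || false))) then (6 + ((\q.1) (let r = 8 in (\s.r)))) else (let t = (if (true || false) then 0 else (if true then 1 else 6)) in t)) < (8 + ((\a.(if a then 8 else 6)) (let b = ((\c.false) 0) in true))))
step 2: [if@0.0.0] ((if (let x = (let u = false in (\v.true)) in (let w = (\p.false) in (true || false))) then (6 + ((\q.1) (let r = 8 in (\s.r)))) else (let t = (if (true || false) then 0 else (if true then 1 else 6)) in t)) < (8 + ((\a.(if a then 8 else 6)) (let b = ((\c.false) 0) in true))))
step 3: [let@0.0.0] ((if (let x = (\v.true) in (let w = (\p.false) in (true || false))) then (6 + ((\q.1) (let r = 8 in (\s.r)))) else (let t = (if (true || false) then 0 else (if true then 1 else 6)) in t)) < (8 + ((\a.(if a then 8 else 6)) (let b = ((\c.false) 0) in true))))
step 4: [let@0.0] ((if (let w = (\p.false) in (true || false)) then (6 + ((\q.1) (let r = 8 in (\s.r)))) else (let t = (if (true || false) then 0 else (if true then 1 else 6)) in t)) < (8 + ((\a.(if a then 8 else 6)) (let b = ((\c.false) 0) in true))))
step 5: [let@0.0] ((if (true || false) then (6 + ((\q.1) (let r = 8 in (\s.r)))) else (let t = (if (true || false) then 0 else (if true then 1 else 6)) in t)) < (8 + ((\a.(if a then 8 else 6)) (let b = ((\c.false) 0) in true))))
step 6: [delta@0.0] ((if true then (6 + ((\q.1) (let r = 8 in (\s.r)))) else (let t = (if (true || false) then 0 else (if true then 1 else 6)) in t)) < (8 + ((\a.(if a then 8 else 6)) (let b = ((\c.false) 0) in true))))
step 7: [if@0] ((6 + ((\q.1) (let r = 8 in (\s.r)))) < (8 + ((\a.(if a then 8 else 6)) (let b = ((\c.false) 0) in true))))

Answer: if at 0 : (if true then (6 + ((\q.1) (let r = 8 in (\s.r)))) else (let t = (if (true || false) then 0 else (if true then 1 else 6)) in t))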